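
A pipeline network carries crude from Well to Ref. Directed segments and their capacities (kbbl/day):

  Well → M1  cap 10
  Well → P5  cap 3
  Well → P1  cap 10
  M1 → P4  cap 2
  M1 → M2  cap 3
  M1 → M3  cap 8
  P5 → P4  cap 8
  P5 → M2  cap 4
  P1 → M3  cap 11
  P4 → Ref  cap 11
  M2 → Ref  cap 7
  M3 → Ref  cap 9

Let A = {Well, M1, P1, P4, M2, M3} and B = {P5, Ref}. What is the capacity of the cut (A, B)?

Edges leaving {Well, M1, P1, P4, M2, M3}: Well→P5 (3), P4→Ref (11), M2→Ref (7), M3→Ref (9).
Cut capacity = 3 + 11 + 7 + 9 = 30.

30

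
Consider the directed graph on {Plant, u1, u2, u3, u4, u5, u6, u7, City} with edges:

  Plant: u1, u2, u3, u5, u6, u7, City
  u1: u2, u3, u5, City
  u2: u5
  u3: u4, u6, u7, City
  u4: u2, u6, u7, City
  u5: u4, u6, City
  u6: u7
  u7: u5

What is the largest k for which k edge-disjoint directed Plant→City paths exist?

Assign every edge capacity 1; by Menger, the answer equals the max flow.
Path Plant→City (+1); total 1.
Path Plant→u1→City (+1); total 2.
Path Plant→u3→City (+1); total 3.
Path Plant→u5→City (+1); total 4.
Path Plant→u2→u5→u4→City (+1); total 5.
No residual Plant→City path; max flow = 5.
Certifying cut of size 5: {Plant→City, Plant→u1, Plant→u3, u5→City, u5→u4}.

5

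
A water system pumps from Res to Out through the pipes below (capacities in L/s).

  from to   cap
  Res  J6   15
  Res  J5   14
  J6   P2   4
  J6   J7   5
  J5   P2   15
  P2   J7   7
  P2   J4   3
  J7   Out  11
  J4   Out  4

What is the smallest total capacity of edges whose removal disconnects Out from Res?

Augment Res→J6→J7→Out: bottleneck 5, flow now 5.
Augment Res→J6→P2→J7→Out: bottleneck 4, flow now 9.
Augment Res→J5→P2→J7→Out: bottleneck 2, flow now 11.
Augment Res→J5→P2→J4→Out: bottleneck 3, flow now 14.
No augmenting path remains; maximum flow = 14.
By max-flow min-cut, the minimum cut capacity equals the max flow.
In the residual graph, reachable from Res: {Res, J6, J5, P2, J7}.
Min-cut edges: P2→J4 (3), J7→Out (11); capacity 3 + 11 = 14.

14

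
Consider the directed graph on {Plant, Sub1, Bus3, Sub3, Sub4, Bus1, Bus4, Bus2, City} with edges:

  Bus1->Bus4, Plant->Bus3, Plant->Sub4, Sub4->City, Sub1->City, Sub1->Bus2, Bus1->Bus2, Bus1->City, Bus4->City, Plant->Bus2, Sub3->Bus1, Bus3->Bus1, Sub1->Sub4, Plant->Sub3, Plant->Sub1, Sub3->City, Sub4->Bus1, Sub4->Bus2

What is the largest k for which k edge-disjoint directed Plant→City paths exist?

Assign every edge capacity 1; by Menger, the answer equals the max flow.
Path Plant→Sub1→City (+1); total 1.
Path Plant→Sub3→City (+1); total 2.
Path Plant→Sub4→City (+1); total 3.
Path Plant→Bus3→Bus1→City (+1); total 4.
No residual Plant→City path; max flow = 4.
Certifying cut of size 4: {Plant→Bus3, Plant→Sub1, Plant→Sub3, Plant→Sub4}.

4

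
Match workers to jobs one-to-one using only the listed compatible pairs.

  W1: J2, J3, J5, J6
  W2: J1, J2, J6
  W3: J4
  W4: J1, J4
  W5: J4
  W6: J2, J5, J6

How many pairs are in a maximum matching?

5

Unit-capacity flow: source→left, listed edges, right→sink; max matching = max flow.
Augmenting path W1→J2 (+1); matched 1.
Augmenting path W2→J1 (+1); matched 2.
Augmenting path W3→J4 (+1); matched 3.
Augmenting path W6→J5 (+1); matched 4.
Augmenting path W4→J1→W2→J6 (+1); matched 5.
No augmenting path remains; maximum matching = 5.
König certificate: {W1, W2, W4, W6, J4} is a vertex cover of size 5 (every listed pair touches it), so no matching can be larger.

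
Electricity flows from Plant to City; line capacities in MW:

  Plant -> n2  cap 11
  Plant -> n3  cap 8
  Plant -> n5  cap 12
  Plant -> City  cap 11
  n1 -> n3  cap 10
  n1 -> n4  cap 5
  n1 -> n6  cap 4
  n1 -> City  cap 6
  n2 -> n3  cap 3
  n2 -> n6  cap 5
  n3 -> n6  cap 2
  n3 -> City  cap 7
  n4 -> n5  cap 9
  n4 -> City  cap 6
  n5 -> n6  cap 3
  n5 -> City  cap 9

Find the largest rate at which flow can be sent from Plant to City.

27

Augment Plant→City: bottleneck 11, flow now 11.
Augment Plant→n3→City: bottleneck 7, flow now 18.
Augment Plant→n5→City: bottleneck 9, flow now 27.
No augmenting path remains; maximum flow = 27.
In the residual graph, reachable from Plant: {Plant, n2, n3, n5, n6}.
Min-cut edges: Plant→City (11), n3→City (7), n5→City (9); capacity 11 + 7 + 9 = 27.
This cut is saturated, so no flow can exceed 27.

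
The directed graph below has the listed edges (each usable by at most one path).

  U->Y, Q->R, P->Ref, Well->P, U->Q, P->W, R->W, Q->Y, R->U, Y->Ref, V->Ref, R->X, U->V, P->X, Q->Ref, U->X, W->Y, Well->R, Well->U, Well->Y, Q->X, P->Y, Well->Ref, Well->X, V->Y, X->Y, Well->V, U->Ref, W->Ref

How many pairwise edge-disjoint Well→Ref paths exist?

Assign every edge capacity 1; by Menger, the answer equals the max flow.
Path Well→Ref (+1); total 1.
Path Well→P→Ref (+1); total 2.
Path Well→U→Ref (+1); total 3.
Path Well→V→Ref (+1); total 4.
Path Well→Y→Ref (+1); total 5.
Path Well→R→W→Ref (+1); total 6.
No residual Well→Ref path; max flow = 6.
Certifying cut of size 6: {Well→P, Well→R, Well→Ref, Well→U, Well→V, Y→Ref}.

6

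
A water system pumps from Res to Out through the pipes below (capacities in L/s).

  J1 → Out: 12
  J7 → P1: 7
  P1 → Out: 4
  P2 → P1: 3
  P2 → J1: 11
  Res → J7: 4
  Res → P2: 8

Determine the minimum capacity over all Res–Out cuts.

Augment Res→J7→P1→Out: bottleneck 4, flow now 4.
Augment Res→P2→J1→Out: bottleneck 8, flow now 12.
No augmenting path remains; maximum flow = 12.
By max-flow min-cut, the minimum cut capacity equals the max flow.
In the residual graph, reachable from Res: {Res}.
Min-cut edges: Res→J7 (4), Res→P2 (8); capacity 4 + 8 = 12.

12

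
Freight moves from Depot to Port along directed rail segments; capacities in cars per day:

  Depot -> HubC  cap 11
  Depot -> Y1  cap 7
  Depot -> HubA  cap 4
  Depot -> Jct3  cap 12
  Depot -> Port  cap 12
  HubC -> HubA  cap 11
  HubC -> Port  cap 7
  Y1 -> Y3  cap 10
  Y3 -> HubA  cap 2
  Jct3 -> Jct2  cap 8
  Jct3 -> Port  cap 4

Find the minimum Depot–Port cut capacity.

Augment Depot→Port: bottleneck 12, flow now 12.
Augment Depot→HubC→Port: bottleneck 7, flow now 19.
Augment Depot→Jct3→Port: bottleneck 4, flow now 23.
No augmenting path remains; maximum flow = 23.
By max-flow min-cut, the minimum cut capacity equals the max flow.
In the residual graph, reachable from Depot: {Depot, HubC, Y1, Y3, HubA, Jct3, Jct2}.
Min-cut edges: Depot→Port (12), HubC→Port (7), Jct3→Port (4); capacity 12 + 7 + 4 = 23.

23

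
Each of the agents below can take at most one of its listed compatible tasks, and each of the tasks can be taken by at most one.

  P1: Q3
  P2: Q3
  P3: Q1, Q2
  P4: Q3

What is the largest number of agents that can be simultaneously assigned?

2

Unit-capacity flow: source→left, listed edges, right→sink; max matching = max flow.
Augmenting path P1→Q3 (+1); matched 1.
Augmenting path P3→Q1 (+1); matched 2.
No augmenting path remains; maximum matching = 2.
König certificate: {P3, Q3} is a vertex cover of size 2 (every listed pair touches it), so no matching can be larger.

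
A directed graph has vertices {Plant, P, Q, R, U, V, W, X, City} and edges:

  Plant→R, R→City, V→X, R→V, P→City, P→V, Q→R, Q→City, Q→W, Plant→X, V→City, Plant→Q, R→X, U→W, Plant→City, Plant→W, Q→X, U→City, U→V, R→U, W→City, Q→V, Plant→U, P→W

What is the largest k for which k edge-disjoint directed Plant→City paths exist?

Assign every edge capacity 1; by Menger, the answer equals the max flow.
Path Plant→City (+1); total 1.
Path Plant→Q→City (+1); total 2.
Path Plant→R→City (+1); total 3.
Path Plant→U→City (+1); total 4.
Path Plant→W→City (+1); total 5.
No residual Plant→City path; max flow = 5.
Certifying cut of size 5: {Plant→City, Plant→Q, Plant→R, Plant→U, Plant→W}.

5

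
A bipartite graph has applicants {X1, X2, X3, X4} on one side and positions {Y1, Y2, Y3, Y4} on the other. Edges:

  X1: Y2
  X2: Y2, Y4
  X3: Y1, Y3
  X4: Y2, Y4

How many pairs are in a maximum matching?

Unit-capacity flow: source→left, listed edges, right→sink; max matching = max flow.
Augmenting path X1→Y2 (+1); matched 1.
Augmenting path X2→Y4 (+1); matched 2.
Augmenting path X3→Y1 (+1); matched 3.
No augmenting path remains; maximum matching = 3.
König certificate: {X3, Y2, Y4} is a vertex cover of size 3 (every listed pair touches it), so no matching can be larger.

3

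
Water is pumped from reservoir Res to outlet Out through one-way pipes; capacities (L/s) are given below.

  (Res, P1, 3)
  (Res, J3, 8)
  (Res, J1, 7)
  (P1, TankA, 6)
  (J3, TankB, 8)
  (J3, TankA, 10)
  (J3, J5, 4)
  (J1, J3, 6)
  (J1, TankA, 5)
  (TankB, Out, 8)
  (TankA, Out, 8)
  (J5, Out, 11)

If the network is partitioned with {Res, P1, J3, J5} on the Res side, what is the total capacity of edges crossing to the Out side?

42

Edges leaving {Res, P1, J3, J5}: Res→J1 (7), P1→TankA (6), J3→TankB (8), J3→TankA (10), J5→Out (11).
Cut capacity = 7 + 6 + 8 + 10 + 11 = 42.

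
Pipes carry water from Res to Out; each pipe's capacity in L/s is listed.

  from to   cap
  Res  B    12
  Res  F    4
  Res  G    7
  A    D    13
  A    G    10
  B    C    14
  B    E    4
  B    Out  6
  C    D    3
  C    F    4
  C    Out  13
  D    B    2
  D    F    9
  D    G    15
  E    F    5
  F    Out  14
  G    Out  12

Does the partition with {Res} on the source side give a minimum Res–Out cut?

Yes — it is a minimum cut (capacity 23).

Given cut capacity: 12 + 4 + 7 = 23.
Augment Res→B→Out: bottleneck 6, flow now 6.
Augment Res→F→Out: bottleneck 4, flow now 10.
Augment Res→G→Out: bottleneck 7, flow now 17.
Augment Res→B→C→Out: bottleneck 6, flow now 23.
No augmenting path remains; maximum flow = 23.
Cut capacity 23 equals the max flow, so it is a minimum cut.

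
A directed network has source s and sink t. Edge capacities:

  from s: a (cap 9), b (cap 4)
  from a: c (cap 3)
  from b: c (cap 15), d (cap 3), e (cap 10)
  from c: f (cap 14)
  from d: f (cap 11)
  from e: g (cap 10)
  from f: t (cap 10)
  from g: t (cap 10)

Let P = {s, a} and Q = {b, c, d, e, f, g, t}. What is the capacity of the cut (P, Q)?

7

Edges leaving {s, a}: s→b (4), a→c (3).
Cut capacity = 4 + 3 = 7.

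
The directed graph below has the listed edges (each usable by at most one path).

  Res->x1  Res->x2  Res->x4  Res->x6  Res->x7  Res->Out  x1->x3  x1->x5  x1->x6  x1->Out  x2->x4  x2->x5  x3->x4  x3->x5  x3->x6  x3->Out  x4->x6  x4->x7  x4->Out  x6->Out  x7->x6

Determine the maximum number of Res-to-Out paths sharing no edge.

Assign every edge capacity 1; by Menger, the answer equals the max flow.
Path Res→Out (+1); total 1.
Path Res→x1→Out (+1); total 2.
Path Res→x4→Out (+1); total 3.
Path Res→x6→Out (+1); total 4.
No residual Res→Out path; max flow = 4.
Certifying cut of size 4: {Res→Out, Res→x1, x4→Out, x6→Out}.

4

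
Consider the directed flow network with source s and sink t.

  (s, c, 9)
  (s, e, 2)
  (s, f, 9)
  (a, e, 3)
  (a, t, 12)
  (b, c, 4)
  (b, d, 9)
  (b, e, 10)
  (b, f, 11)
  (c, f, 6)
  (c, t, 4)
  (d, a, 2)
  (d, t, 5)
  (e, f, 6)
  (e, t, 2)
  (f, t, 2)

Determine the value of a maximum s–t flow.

8

Augment s→c→t: bottleneck 4, flow now 4.
Augment s→e→t: bottleneck 2, flow now 6.
Augment s→f→t: bottleneck 2, flow now 8.
No augmenting path remains; maximum flow = 8.
In the residual graph, reachable from s: {s, c, f}.
Min-cut edges: s→e (2), c→t (4), f→t (2); capacity 2 + 4 + 2 = 8.
This cut is saturated, so no flow can exceed 8.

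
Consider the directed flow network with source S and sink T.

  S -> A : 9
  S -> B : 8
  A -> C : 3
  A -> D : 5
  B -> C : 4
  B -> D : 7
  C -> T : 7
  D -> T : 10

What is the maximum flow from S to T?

Augment S→A→C→T: bottleneck 3, flow now 3.
Augment S→A→D→T: bottleneck 5, flow now 8.
Augment S→B→C→T: bottleneck 4, flow now 12.
Augment S→B→D→T: bottleneck 4, flow now 16.
No augmenting path remains; maximum flow = 16.
In the residual graph, reachable from S: {S, A}.
Min-cut edges: S→B (8), A→C (3), A→D (5); capacity 8 + 3 + 5 = 16.
This cut is saturated, so no flow can exceed 16.

16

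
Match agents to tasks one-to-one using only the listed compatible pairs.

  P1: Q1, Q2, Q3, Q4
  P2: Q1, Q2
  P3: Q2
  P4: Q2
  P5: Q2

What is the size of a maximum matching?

3

Unit-capacity flow: source→left, listed edges, right→sink; max matching = max flow.
Augmenting path P1→Q1 (+1); matched 1.
Augmenting path P2→Q2 (+1); matched 2.
Augmenting path P3→Q2→P2→Q1→P1→Q3 (+1); matched 3.
No augmenting path remains; maximum matching = 3.
König certificate: {P1, P2, Q2} is a vertex cover of size 3 (every listed pair touches it), so no matching can be larger.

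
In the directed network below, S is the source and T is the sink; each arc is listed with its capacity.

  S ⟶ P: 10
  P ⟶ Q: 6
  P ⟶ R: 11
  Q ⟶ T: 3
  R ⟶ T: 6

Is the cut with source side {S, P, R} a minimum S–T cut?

No — its capacity is 12, but the minimum cut has capacity 9.

Given cut capacity: 6 + 6 = 12.
Augment S→P→Q→T: bottleneck 3, flow now 3.
Augment S→P→R→T: bottleneck 6, flow now 9.
No augmenting path remains; maximum flow = 9.
In the residual graph, reachable from S: {S, P, Q, R}.
Min-cut edges: Q→T (3), R→T (6); capacity 3 + 6 = 9.
Cut capacity 12 exceeds the max flow 9, so it is not minimum.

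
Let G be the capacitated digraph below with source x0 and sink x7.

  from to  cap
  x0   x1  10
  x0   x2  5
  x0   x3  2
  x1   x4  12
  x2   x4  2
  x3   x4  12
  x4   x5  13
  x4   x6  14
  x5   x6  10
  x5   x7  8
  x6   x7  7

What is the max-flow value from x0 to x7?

14

Augment x0→x1→x4→x5→x7: bottleneck 8, flow now 8.
Augment x0→x1→x4→x6→x7: bottleneck 2, flow now 10.
Augment x0→x2→x4→x6→x7: bottleneck 2, flow now 12.
Augment x0→x3→x4→x6→x7: bottleneck 2, flow now 14.
No augmenting path remains; maximum flow = 14.
In the residual graph, reachable from x0: {x0, x2}.
Min-cut edges: x0→x1 (10), x0→x3 (2), x2→x4 (2); capacity 10 + 2 + 2 = 14.
This cut is saturated, so no flow can exceed 14.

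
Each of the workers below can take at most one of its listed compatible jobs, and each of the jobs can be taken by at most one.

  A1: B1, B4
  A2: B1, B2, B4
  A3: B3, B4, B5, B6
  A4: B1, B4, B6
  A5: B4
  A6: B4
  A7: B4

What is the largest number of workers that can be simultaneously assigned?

Unit-capacity flow: source→left, listed edges, right→sink; max matching = max flow.
Augmenting path A1→B1 (+1); matched 1.
Augmenting path A2→B2 (+1); matched 2.
Augmenting path A3→B3 (+1); matched 3.
Augmenting path A4→B4 (+1); matched 4.
Augmenting path A5→B4→A4→B6 (+1); matched 5.
No augmenting path remains; maximum matching = 5.
König certificate: {A1, A2, A3, A4, B4} is a vertex cover of size 5 (every listed pair touches it), so no matching can be larger.

5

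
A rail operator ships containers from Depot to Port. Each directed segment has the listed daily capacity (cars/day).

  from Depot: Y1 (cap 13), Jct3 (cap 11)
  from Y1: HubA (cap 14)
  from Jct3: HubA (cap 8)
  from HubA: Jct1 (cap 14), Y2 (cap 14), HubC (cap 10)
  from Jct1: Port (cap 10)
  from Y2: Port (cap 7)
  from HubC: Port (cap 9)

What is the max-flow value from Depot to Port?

Augment Depot→Y1→HubA→Jct1→Port: bottleneck 10, flow now 10.
Augment Depot→Y1→HubA→Y2→Port: bottleneck 3, flow now 13.
Augment Depot→Jct3→HubA→Y2→Port: bottleneck 4, flow now 17.
Augment Depot→Jct3→HubA→HubC→Port: bottleneck 4, flow now 21.
No augmenting path remains; maximum flow = 21.
In the residual graph, reachable from Depot: {Depot, Jct3}.
Min-cut edges: Depot→Y1 (13), Jct3→HubA (8); capacity 13 + 8 = 21.
This cut is saturated, so no flow can exceed 21.

21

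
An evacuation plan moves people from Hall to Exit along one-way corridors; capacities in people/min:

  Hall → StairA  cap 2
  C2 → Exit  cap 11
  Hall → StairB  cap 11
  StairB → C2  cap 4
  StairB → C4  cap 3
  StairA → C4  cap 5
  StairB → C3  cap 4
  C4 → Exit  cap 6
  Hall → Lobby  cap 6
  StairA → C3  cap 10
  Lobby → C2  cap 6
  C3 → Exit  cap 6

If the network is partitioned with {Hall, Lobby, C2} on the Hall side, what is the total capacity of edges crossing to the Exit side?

24

Edges leaving {Hall, Lobby, C2}: Hall→StairA (2), Hall→StairB (11), C2→Exit (11).
Cut capacity = 2 + 11 + 11 = 24.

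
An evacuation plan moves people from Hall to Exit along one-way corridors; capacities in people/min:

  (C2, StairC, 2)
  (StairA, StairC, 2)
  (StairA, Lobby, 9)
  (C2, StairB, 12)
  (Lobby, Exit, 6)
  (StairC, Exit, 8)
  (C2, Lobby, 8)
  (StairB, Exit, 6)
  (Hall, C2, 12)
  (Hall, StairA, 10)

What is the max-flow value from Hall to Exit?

Augment Hall→C2→StairB→Exit: bottleneck 6, flow now 6.
Augment Hall→C2→StairC→Exit: bottleneck 2, flow now 8.
Augment Hall→C2→Lobby→Exit: bottleneck 4, flow now 12.
Augment Hall→StairA→StairC→Exit: bottleneck 2, flow now 14.
Augment Hall→StairA→Lobby→Exit: bottleneck 2, flow now 16.
No augmenting path remains; maximum flow = 16.
In the residual graph, reachable from Hall: {Hall, C2, StairA, StairB, Lobby}.
Min-cut edges: C2→StairC (2), StairA→StairC (2), StairB→Exit (6), Lobby→Exit (6); capacity 2 + 2 + 6 + 6 = 16.
This cut is saturated, so no flow can exceed 16.

16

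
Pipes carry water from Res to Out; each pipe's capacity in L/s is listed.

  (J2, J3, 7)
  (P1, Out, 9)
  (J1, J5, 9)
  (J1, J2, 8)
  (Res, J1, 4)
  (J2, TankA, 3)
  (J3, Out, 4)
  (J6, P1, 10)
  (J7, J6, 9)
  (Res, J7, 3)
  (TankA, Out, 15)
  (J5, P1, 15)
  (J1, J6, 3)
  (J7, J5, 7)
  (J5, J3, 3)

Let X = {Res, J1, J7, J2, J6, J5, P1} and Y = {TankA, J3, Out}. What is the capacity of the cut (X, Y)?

Edges leaving {Res, J1, J7, J2, J6, J5, P1}: J2→TankA (3), J2→J3 (7), J5→J3 (3), P1→Out (9).
Cut capacity = 3 + 7 + 3 + 9 = 22.

22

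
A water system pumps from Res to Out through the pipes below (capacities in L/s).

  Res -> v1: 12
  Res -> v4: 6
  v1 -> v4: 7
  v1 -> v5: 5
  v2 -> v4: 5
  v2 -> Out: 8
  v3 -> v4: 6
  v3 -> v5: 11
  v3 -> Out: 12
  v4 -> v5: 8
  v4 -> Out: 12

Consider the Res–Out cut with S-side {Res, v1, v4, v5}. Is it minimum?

Yes — it is a minimum cut (capacity 12).

Given cut capacity: 12 = 12.
Augment Res→v4→Out: bottleneck 6, flow now 6.
Augment Res→v1→v4→Out: bottleneck 6, flow now 12.
No augmenting path remains; maximum flow = 12.
Cut capacity 12 equals the max flow, so it is a minimum cut.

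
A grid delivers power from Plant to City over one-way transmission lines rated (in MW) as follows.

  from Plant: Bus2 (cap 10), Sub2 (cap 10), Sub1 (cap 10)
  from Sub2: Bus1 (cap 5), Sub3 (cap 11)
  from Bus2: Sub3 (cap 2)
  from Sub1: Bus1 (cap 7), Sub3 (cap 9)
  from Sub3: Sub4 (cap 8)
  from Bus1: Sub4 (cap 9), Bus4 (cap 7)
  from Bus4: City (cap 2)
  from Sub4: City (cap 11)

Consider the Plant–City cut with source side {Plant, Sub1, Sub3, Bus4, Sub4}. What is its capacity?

40

Edges leaving {Plant, Sub1, Sub3, Bus4, Sub4}: Plant→Sub2 (10), Plant→Bus2 (10), Sub1→Bus1 (7), Bus4→City (2), Sub4→City (11).
Cut capacity = 10 + 10 + 7 + 2 + 11 = 40.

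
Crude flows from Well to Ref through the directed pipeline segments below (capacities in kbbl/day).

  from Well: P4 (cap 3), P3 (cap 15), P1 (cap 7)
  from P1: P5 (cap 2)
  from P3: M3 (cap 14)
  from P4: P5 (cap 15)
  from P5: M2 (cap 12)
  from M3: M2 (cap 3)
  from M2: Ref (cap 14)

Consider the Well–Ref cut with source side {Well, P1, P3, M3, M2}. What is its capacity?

Edges leaving {Well, P1, P3, M3, M2}: Well→P4 (3), P1→P5 (2), M2→Ref (14).
Cut capacity = 3 + 2 + 14 = 19.

19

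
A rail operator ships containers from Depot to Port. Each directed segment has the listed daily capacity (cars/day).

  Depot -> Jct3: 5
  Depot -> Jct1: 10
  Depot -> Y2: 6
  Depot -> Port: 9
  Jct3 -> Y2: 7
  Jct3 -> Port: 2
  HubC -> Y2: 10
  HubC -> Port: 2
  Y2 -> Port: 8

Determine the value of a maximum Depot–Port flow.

19

Augment Depot→Port: bottleneck 9, flow now 9.
Augment Depot→Jct3→Port: bottleneck 2, flow now 11.
Augment Depot→Y2→Port: bottleneck 6, flow now 17.
Augment Depot→Jct3→Y2→Port: bottleneck 2, flow now 19.
No augmenting path remains; maximum flow = 19.
In the residual graph, reachable from Depot: {Depot, Jct3, Jct1, Y2}.
Min-cut edges: Depot→Port (9), Jct3→Port (2), Y2→Port (8); capacity 9 + 2 + 8 = 19.
This cut is saturated, so no flow can exceed 19.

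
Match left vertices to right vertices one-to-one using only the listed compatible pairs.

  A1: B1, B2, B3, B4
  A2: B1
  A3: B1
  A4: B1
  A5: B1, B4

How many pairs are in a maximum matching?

Unit-capacity flow: source→left, listed edges, right→sink; max matching = max flow.
Augmenting path A1→B1 (+1); matched 1.
Augmenting path A5→B4 (+1); matched 2.
Augmenting path A2→B1→A1→B2 (+1); matched 3.
No augmenting path remains; maximum matching = 3.
König certificate: {A1, A5, B1} is a vertex cover of size 3 (every listed pair touches it), so no matching can be larger.

3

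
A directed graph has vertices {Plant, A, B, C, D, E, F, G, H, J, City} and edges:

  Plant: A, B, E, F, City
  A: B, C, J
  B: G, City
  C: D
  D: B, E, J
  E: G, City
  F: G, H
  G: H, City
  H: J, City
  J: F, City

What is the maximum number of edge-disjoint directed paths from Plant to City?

Assign every edge capacity 1; by Menger, the answer equals the max flow.
Path Plant→City (+1); total 1.
Path Plant→B→City (+1); total 2.
Path Plant→E→City (+1); total 3.
Path Plant→A→J→City (+1); total 4.
Path Plant→F→G→City (+1); total 5.
No residual Plant→City path; max flow = 5.
Certifying cut of size 5: {Plant→A, Plant→B, Plant→City, Plant→E, Plant→F}.

5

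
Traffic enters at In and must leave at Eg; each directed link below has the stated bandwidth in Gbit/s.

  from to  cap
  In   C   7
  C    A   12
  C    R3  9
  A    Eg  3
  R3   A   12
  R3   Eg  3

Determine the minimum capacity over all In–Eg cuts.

Augment In→C→A→Eg: bottleneck 3, flow now 3.
Augment In→C→R3→Eg: bottleneck 3, flow now 6.
No augmenting path remains; maximum flow = 6.
By max-flow min-cut, the minimum cut capacity equals the max flow.
In the residual graph, reachable from In: {In, C, A, R3}.
Min-cut edges: A→Eg (3), R3→Eg (3); capacity 3 + 3 = 6.

6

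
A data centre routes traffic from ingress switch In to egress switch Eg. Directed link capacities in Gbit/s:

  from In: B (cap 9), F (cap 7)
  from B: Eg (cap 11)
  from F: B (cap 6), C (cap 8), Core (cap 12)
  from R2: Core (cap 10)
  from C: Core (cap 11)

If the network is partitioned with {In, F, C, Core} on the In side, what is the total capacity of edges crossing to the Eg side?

Edges leaving {In, F, C, Core}: In→B (9), F→B (6).
Cut capacity = 9 + 6 = 15.

15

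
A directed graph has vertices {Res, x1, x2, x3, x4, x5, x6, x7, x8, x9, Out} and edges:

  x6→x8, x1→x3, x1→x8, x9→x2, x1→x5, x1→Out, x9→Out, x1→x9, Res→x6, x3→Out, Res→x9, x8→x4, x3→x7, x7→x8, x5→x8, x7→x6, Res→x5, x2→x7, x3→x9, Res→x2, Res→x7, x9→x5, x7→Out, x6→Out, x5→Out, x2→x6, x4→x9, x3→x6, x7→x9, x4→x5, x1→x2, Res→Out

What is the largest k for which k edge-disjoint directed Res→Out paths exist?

5

Assign every edge capacity 1; by Menger, the answer equals the max flow.
Path Res→Out (+1); total 1.
Path Res→x5→Out (+1); total 2.
Path Res→x6→Out (+1); total 3.
Path Res→x7→Out (+1); total 4.
Path Res→x9→Out (+1); total 5.
No residual Res→Out path; max flow = 5.
Certifying cut of size 5: {Res→Out, x5→Out, x6→Out, x7→Out, x9→Out}.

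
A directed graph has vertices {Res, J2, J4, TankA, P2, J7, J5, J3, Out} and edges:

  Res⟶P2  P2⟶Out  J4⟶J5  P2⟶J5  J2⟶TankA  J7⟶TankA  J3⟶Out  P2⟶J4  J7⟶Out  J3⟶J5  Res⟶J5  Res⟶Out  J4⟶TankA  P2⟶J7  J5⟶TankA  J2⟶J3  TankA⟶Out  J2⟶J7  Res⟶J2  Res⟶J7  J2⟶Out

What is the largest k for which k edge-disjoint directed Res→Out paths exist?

5

Assign every edge capacity 1; by Menger, the answer equals the max flow.
Path Res→Out (+1); total 1.
Path Res→J2→Out (+1); total 2.
Path Res→P2→Out (+1); total 3.
Path Res→J7→Out (+1); total 4.
Path Res→J5→TankA→Out (+1); total 5.
No residual Res→Out path; max flow = 5.
Certifying cut of size 5: {Res→J2, Res→J5, Res→J7, Res→Out, Res→P2}.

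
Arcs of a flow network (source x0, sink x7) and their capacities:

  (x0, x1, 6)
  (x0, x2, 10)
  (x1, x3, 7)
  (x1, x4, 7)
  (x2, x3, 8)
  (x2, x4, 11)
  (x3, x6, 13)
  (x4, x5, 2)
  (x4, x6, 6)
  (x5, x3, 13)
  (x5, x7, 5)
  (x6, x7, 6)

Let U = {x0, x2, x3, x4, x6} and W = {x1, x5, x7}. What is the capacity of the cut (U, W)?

Edges leaving {x0, x2, x3, x4, x6}: x0→x1 (6), x4→x5 (2), x6→x7 (6).
Cut capacity = 6 + 2 + 6 = 14.

14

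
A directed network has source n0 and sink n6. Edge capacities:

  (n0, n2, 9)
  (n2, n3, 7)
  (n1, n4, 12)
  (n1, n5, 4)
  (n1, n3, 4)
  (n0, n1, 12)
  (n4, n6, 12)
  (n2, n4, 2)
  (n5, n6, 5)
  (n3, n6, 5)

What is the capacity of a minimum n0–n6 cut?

Augment n0→n1→n3→n6: bottleneck 4, flow now 4.
Augment n0→n1→n4→n6: bottleneck 8, flow now 12.
Augment n0→n2→n3→n6: bottleneck 1, flow now 13.
Augment n0→n2→n4→n6: bottleneck 2, flow now 15.
Augment n0→n2→n3→n1→n4→n6: bottleneck 2, flow now 17. (uses reverse residual edge)
Augment n0→n2→n3→n1→n5→n6: bottleneck 2, flow now 19. (uses reverse residual edge)
No augmenting path remains; maximum flow = 19.
By max-flow min-cut, the minimum cut capacity equals the max flow.
In the residual graph, reachable from n0: {n0, n2, n3}.
Min-cut edges: n0→n1 (12), n2→n4 (2), n3→n6 (5); capacity 12 + 2 + 5 = 19.

19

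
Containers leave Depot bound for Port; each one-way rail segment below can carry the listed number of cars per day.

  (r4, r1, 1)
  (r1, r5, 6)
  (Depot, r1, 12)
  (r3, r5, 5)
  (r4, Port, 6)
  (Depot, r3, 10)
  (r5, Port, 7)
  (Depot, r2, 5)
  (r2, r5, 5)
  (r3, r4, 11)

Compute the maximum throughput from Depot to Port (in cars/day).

13

Augment Depot→r1→r5→Port: bottleneck 6, flow now 6.
Augment Depot→r2→r5→Port: bottleneck 1, flow now 7.
Augment Depot→r3→r4→Port: bottleneck 6, flow now 13.
No augmenting path remains; maximum flow = 13.
In the residual graph, reachable from Depot: {Depot, r1, r2, r3, r4, r5}.
Min-cut edges: r4→Port (6), r5→Port (7); capacity 6 + 7 = 13.
This cut is saturated, so no flow can exceed 13.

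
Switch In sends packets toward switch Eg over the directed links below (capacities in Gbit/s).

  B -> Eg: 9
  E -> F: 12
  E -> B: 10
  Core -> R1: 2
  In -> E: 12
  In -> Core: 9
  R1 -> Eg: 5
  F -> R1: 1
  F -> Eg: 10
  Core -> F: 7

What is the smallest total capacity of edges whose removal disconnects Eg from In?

21

Augment In→E→B→Eg: bottleneck 9, flow now 9.
Augment In→E→F→Eg: bottleneck 3, flow now 12.
Augment In→Core→R1→Eg: bottleneck 2, flow now 14.
Augment In→Core→F→Eg: bottleneck 7, flow now 21.
No augmenting path remains; maximum flow = 21.
By max-flow min-cut, the minimum cut capacity equals the max flow.
In the residual graph, reachable from In: {In}.
Min-cut edges: In→E (12), In→Core (9); capacity 12 + 9 = 21.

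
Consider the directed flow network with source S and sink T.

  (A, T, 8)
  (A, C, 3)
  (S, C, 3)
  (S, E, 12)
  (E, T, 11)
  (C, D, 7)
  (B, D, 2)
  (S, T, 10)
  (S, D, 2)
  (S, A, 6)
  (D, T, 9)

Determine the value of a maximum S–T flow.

32

Augment S→T: bottleneck 10, flow now 10.
Augment S→A→T: bottleneck 6, flow now 16.
Augment S→D→T: bottleneck 2, flow now 18.
Augment S→E→T: bottleneck 11, flow now 29.
Augment S→C→D→T: bottleneck 3, flow now 32.
No augmenting path remains; maximum flow = 32.
In the residual graph, reachable from S: {S, E}.
Min-cut edges: S→A (6), S→C (3), S→D (2), S→T (10), E→T (11); capacity 6 + 3 + 2 + 10 + 11 = 32.
This cut is saturated, so no flow can exceed 32.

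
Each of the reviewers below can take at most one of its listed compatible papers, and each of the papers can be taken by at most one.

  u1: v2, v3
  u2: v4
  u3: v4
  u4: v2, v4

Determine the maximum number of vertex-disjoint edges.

3

Unit-capacity flow: source→left, listed edges, right→sink; max matching = max flow.
Augmenting path u1→v2 (+1); matched 1.
Augmenting path u2→v4 (+1); matched 2.
Augmenting path u4→v2→u1→v3 (+1); matched 3.
No augmenting path remains; maximum matching = 3.
König certificate: {u1, u4, v4} is a vertex cover of size 3 (every listed pair touches it), so no matching can be larger.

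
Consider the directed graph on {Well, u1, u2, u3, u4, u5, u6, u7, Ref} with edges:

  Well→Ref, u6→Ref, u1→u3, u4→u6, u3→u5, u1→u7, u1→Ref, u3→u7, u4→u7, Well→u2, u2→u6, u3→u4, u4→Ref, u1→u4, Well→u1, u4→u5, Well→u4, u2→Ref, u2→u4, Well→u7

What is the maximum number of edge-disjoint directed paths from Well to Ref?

Assign every edge capacity 1; by Menger, the answer equals the max flow.
Path Well→Ref (+1); total 1.
Path Well→u1→Ref (+1); total 2.
Path Well→u2→Ref (+1); total 3.
Path Well→u4→Ref (+1); total 4.
No residual Well→Ref path; max flow = 4.
Certifying cut of size 4: {Well→Ref, Well→u1, Well→u2, Well→u4}.

4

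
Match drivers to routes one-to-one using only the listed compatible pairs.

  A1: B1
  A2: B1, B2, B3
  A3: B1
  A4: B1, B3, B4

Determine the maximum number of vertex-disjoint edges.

3

Unit-capacity flow: source→left, listed edges, right→sink; max matching = max flow.
Augmenting path A1→B1 (+1); matched 1.
Augmenting path A2→B2 (+1); matched 2.
Augmenting path A4→B3 (+1); matched 3.
No augmenting path remains; maximum matching = 3.
König certificate: {A2, A4, B1} is a vertex cover of size 3 (every listed pair touches it), so no matching can be larger.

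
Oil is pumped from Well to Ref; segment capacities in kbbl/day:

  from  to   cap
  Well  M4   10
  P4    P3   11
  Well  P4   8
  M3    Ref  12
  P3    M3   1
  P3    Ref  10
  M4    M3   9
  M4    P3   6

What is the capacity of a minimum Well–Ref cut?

18

Augment Well→P4→P3→Ref: bottleneck 8, flow now 8.
Augment Well→M4→P3→Ref: bottleneck 2, flow now 10.
Augment Well→M4→M3→Ref: bottleneck 8, flow now 18.
No augmenting path remains; maximum flow = 18.
By max-flow min-cut, the minimum cut capacity equals the max flow.
In the residual graph, reachable from Well: {Well}.
Min-cut edges: Well→P4 (8), Well→M4 (10); capacity 8 + 10 = 18.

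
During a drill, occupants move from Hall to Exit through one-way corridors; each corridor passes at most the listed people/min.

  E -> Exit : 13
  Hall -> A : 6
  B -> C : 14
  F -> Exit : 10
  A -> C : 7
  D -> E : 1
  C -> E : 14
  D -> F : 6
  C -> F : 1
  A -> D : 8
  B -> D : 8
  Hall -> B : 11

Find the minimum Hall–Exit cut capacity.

Augment Hall→A→C→E→Exit: bottleneck 6, flow now 6.
Augment Hall→B→C→E→Exit: bottleneck 7, flow now 13.
Augment Hall→B→C→F→Exit: bottleneck 1, flow now 14.
Augment Hall→B→D→F→Exit: bottleneck 3, flow now 17.
No augmenting path remains; maximum flow = 17.
By max-flow min-cut, the minimum cut capacity equals the max flow.
In the residual graph, reachable from Hall: {Hall}.
Min-cut edges: Hall→A (6), Hall→B (11); capacity 6 + 11 = 17.

17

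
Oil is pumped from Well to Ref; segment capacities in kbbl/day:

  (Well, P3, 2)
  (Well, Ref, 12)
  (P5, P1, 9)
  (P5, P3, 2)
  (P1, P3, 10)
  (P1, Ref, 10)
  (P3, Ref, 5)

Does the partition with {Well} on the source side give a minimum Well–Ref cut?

Given cut capacity: 2 + 12 = 14.
Augment Well→Ref: bottleneck 12, flow now 12.
Augment Well→P3→Ref: bottleneck 2, flow now 14.
No augmenting path remains; maximum flow = 14.
Cut capacity 14 equals the max flow, so it is a minimum cut.

Yes — it is a minimum cut (capacity 14).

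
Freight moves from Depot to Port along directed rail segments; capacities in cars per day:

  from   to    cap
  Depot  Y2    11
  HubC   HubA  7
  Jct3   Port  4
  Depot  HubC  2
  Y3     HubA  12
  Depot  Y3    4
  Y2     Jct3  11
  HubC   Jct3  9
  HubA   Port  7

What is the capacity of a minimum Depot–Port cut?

Augment Depot→Y2→Jct3→Port: bottleneck 4, flow now 4.
Augment Depot→Y3→HubA→Port: bottleneck 4, flow now 8.
Augment Depot→HubC→HubA→Port: bottleneck 2, flow now 10.
No augmenting path remains; maximum flow = 10.
By max-flow min-cut, the minimum cut capacity equals the max flow.
In the residual graph, reachable from Depot: {Depot, Y2, Jct3}.
Min-cut edges: Depot→Y3 (4), Depot→HubC (2), Jct3→Port (4); capacity 4 + 2 + 4 = 10.

10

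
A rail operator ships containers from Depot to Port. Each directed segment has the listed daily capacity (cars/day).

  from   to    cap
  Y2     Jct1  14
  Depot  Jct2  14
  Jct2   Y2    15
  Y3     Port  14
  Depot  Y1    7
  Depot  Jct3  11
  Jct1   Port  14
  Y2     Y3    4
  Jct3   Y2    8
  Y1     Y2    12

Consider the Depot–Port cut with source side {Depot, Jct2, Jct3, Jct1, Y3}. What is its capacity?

58

Edges leaving {Depot, Jct2, Jct3, Jct1, Y3}: Depot→Y1 (7), Jct2→Y2 (15), Jct3→Y2 (8), Jct1→Port (14), Y3→Port (14).
Cut capacity = 7 + 15 + 8 + 14 + 14 = 58.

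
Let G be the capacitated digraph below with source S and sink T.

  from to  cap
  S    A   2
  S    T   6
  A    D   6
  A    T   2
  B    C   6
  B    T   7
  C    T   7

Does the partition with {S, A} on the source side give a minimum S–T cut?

No — its capacity is 14, but the minimum cut has capacity 8.

Given cut capacity: 6 + 6 + 2 = 14.
Augment S→T: bottleneck 6, flow now 6.
Augment S→A→T: bottleneck 2, flow now 8.
No augmenting path remains; maximum flow = 8.
In the residual graph, reachable from S: {S}.
Min-cut edges: S→A (2), S→T (6); capacity 2 + 6 = 8.
Cut capacity 14 exceeds the max flow 8, so it is not minimum.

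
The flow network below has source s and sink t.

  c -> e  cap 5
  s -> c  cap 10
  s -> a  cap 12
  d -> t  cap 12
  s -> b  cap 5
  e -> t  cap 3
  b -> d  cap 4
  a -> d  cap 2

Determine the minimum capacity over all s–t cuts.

Augment s→a→d→t: bottleneck 2, flow now 2.
Augment s→b→d→t: bottleneck 4, flow now 6.
Augment s→c→e→t: bottleneck 3, flow now 9.
No augmenting path remains; maximum flow = 9.
By max-flow min-cut, the minimum cut capacity equals the max flow.
In the residual graph, reachable from s: {s, a, b, c, e}.
Min-cut edges: a→d (2), b→d (4), e→t (3); capacity 2 + 4 + 3 = 9.

9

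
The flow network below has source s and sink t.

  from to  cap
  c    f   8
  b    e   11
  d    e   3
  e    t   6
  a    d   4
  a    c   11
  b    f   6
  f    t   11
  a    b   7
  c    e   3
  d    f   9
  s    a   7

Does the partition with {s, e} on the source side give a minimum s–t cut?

Given cut capacity: 7 + 6 = 13.
Augment s→a→b→e→t: bottleneck 6, flow now 6.
Augment s→a→b→f→t: bottleneck 1, flow now 7.
No augmenting path remains; maximum flow = 7.
In the residual graph, reachable from s: {s}.
Min-cut edges: s→a (7); capacity 7 = 7.
Cut capacity 13 exceeds the max flow 7, so it is not minimum.

No — its capacity is 13, but the minimum cut has capacity 7.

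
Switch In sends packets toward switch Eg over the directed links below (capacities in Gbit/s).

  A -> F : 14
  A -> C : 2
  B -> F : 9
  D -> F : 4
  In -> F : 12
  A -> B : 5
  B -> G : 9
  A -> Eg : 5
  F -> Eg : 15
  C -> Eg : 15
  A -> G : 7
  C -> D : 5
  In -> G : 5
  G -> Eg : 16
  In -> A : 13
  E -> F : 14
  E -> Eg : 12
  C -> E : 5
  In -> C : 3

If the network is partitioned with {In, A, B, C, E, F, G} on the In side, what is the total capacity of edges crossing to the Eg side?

68

Edges leaving {In, A, B, C, E, F, G}: A→Eg (5), C→D (5), C→Eg (15), E→Eg (12), F→Eg (15), G→Eg (16).
Cut capacity = 5 + 5 + 15 + 12 + 15 + 16 = 68.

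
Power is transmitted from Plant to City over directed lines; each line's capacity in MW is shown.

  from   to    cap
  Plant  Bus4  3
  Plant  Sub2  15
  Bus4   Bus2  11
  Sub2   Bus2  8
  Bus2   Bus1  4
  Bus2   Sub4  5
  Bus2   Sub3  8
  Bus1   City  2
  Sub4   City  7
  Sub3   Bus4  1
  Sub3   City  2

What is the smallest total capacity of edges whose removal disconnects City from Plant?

Augment Plant→Bus4→Bus2→Bus1→City: bottleneck 2, flow now 2.
Augment Plant→Bus4→Bus2→Sub4→City: bottleneck 1, flow now 3.
Augment Plant→Sub2→Bus2→Sub4→City: bottleneck 4, flow now 7.
Augment Plant→Sub2→Bus2→Sub3→City: bottleneck 2, flow now 9.
No augmenting path remains; maximum flow = 9.
By max-flow min-cut, the minimum cut capacity equals the max flow.
In the residual graph, reachable from Plant: {Plant, Bus4, Sub2, Bus2, Bus1, Sub3}.
Min-cut edges: Bus2→Sub4 (5), Bus1→City (2), Sub3→City (2); capacity 5 + 2 + 2 = 9.

9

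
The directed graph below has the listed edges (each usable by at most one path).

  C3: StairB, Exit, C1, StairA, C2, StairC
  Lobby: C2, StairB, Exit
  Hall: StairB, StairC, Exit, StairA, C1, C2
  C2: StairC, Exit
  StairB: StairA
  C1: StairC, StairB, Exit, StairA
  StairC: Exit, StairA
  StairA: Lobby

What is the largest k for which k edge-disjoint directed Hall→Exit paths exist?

Assign every edge capacity 1; by Menger, the answer equals the max flow.
Path Hall→Exit (+1); total 1.
Path Hall→C2→Exit (+1); total 2.
Path Hall→C1→Exit (+1); total 3.
Path Hall→StairC→Exit (+1); total 4.
Path Hall→StairA→Lobby→Exit (+1); total 5.
No residual Hall→Exit path; max flow = 5.
Certifying cut of size 5: {Hall→C1, Hall→C2, Hall→Exit, Hall→StairC, StairA→Lobby}.

5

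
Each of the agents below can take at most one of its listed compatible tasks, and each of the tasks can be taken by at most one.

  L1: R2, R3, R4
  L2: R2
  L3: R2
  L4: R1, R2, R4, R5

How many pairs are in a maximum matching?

Unit-capacity flow: source→left, listed edges, right→sink; max matching = max flow.
Augmenting path L1→R2 (+1); matched 1.
Augmenting path L4→R1 (+1); matched 2.
Augmenting path L2→R2→L1→R3 (+1); matched 3.
No augmenting path remains; maximum matching = 3.
König certificate: {L1, L4, R2} is a vertex cover of size 3 (every listed pair touches it), so no matching can be larger.

3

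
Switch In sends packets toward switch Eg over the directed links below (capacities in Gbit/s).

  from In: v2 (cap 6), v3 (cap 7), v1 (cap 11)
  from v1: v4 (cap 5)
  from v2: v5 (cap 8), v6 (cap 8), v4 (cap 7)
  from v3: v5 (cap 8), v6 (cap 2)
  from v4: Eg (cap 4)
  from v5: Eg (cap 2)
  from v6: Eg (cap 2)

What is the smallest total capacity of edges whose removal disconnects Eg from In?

Augment In→v1→v4→Eg: bottleneck 4, flow now 4.
Augment In→v2→v5→Eg: bottleneck 2, flow now 6.
Augment In→v2→v6→Eg: bottleneck 2, flow now 8.
No augmenting path remains; maximum flow = 8.
By max-flow min-cut, the minimum cut capacity equals the max flow.
In the residual graph, reachable from In: {In, v1, v2, v3, v4, v5, v6}.
Min-cut edges: v4→Eg (4), v5→Eg (2), v6→Eg (2); capacity 4 + 2 + 2 = 8.

8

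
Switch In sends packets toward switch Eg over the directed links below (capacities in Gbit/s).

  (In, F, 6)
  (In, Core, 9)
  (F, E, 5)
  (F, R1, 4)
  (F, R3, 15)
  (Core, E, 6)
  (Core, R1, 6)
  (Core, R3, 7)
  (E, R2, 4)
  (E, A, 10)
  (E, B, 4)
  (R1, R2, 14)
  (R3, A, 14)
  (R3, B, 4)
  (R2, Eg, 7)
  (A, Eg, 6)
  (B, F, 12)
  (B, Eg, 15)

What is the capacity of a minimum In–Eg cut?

15

Augment In→F→E→R2→Eg: bottleneck 4, flow now 4.
Augment In→F→E→A→Eg: bottleneck 1, flow now 5.
Augment In→F→R1→R2→Eg: bottleneck 1, flow now 6.
Augment In→Core→E→A→Eg: bottleneck 5, flow now 11.
Augment In→Core→E→B→Eg: bottleneck 1, flow now 12.
Augment In→Core→R1→R2→Eg: bottleneck 2, flow now 14.
Augment In→Core→R3→B→Eg: bottleneck 1, flow now 15.
No augmenting path remains; maximum flow = 15.
By max-flow min-cut, the minimum cut capacity equals the max flow.
In the residual graph, reachable from In: {In}.
Min-cut edges: In→F (6), In→Core (9); capacity 6 + 9 = 15.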